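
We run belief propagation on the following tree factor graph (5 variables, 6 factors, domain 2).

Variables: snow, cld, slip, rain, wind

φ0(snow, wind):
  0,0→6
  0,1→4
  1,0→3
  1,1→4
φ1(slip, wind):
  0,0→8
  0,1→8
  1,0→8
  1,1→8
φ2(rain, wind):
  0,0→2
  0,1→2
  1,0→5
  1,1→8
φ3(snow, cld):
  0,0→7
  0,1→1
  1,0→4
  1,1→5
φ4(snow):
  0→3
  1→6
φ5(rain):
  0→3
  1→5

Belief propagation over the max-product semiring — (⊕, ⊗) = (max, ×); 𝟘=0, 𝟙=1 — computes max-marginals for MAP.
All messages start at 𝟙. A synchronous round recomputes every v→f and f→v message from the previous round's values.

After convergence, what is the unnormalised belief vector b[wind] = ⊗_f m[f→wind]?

init: all messages = 𝟙 over 2 values
r1 m[φ0→snow] = [6, 4]
r1 m[φ0→wind] = [6, 4]
r1 m[φ1→slip] = [8, 8]
r1 m[φ1→wind] = [8, 8]
r1 m[φ2→rain] = [2, 8]
r1 m[φ2→wind] = [5, 8]
r1 m[φ3→snow] = [7, 5]
r1 m[φ3→cld] = [7, 5]
r1 m[φ4→snow] = [3, 6]
r1 m[φ5→rain] = [3, 5]
r1 m[snow→φ0] = [1, 1]
r1 m[snow→φ3] = [1, 1]
r1 m[snow→φ4] = [1, 1]
r1 m[cld→φ3] = [1, 1]
r1 m[slip→φ1] = [1, 1]
r1 m[rain→φ2] = [1, 1]
r1 m[rain→φ5] = [1, 1]
r1 m[wind→φ0] = [1, 1]
r1 m[wind→φ1] = [1, 1]
r1 m[wind→φ2] = [1, 1]
r2 m[φ0→snow] = [6, 4]
r2 m[φ0→wind] = [6, 4]
r2 m[φ1→slip] = [8, 8]
r2 m[φ1→wind] = [8, 8]
r2 m[φ2→rain] = [2, 8]
r2 m[φ2→wind] = [5, 8]
r2 m[φ3→snow] = [7, 5]
r2 m[φ3→cld] = [7, 5]
r2 m[φ4→snow] = [3, 6]
r2 m[φ5→rain] = [3, 5]
r2 m[snow→φ0] = [21, 30]
r2 m[snow→φ3] = [18, 24]
r2 m[snow→φ4] = [42, 20]
r2 m[cld→φ3] = [1, 1]
r2 m[slip→φ1] = [1, 1]
r2 m[rain→φ2] = [3, 5]
r2 m[rain→φ5] = [2, 8]
r2 m[wind→φ0] = [40, 64]
r2 m[wind→φ1] = [30, 32]
r2 m[wind→φ2] = [48, 32]
r3 m[φ0→snow] = [256, 256]
r3 m[φ0→wind] = [126, 120]
r3 m[φ1→slip] = [256, 256]
r3 m[φ1→wind] = [8, 8]
r3 m[φ2→rain] = [96, 256]
r3 m[φ2→wind] = [25, 40]
r3 m[φ3→snow] = [7, 5]
r3 m[φ3→cld] = [126, 120]
r3 m[φ4→snow] = [3, 6]
r3 m[φ5→rain] = [3, 5]
r3 m[snow→φ0] = [21, 30]
r3 m[snow→φ3] = [18, 24]
r3 m[snow→φ4] = [42, 20]
r3 m[cld→φ3] = [1, 1]
r3 m[slip→φ1] = [1, 1]
r3 m[rain→φ2] = [3, 5]
r3 m[rain→φ5] = [2, 8]
r3 m[wind→φ0] = [40, 64]
r3 m[wind→φ1] = [30, 32]
r3 m[wind→φ2] = [48, 32]
r4 m[φ0→snow] = [256, 256]
r4 m[φ0→wind] = [126, 120]
r4 m[φ1→slip] = [256, 256]
r4 m[φ1→wind] = [8, 8]
r4 m[φ2→rain] = [96, 256]
r4 m[φ2→wind] = [25, 40]
r4 m[φ3→snow] = [7, 5]
r4 m[φ3→cld] = [126, 120]
r4 m[φ4→snow] = [3, 6]
r4 m[φ5→rain] = [3, 5]
r4 m[snow→φ0] = [21, 30]
r4 m[snow→φ3] = [768, 1536]
r4 m[snow→φ4] = [1792, 1280]
r4 m[cld→φ3] = [1, 1]
r4 m[slip→φ1] = [1, 1]
r4 m[rain→φ2] = [3, 5]
r4 m[rain→φ5] = [96, 256]
r4 m[wind→φ0] = [200, 320]
r4 m[wind→φ1] = [3150, 4800]
r4 m[wind→φ2] = [1008, 960]
r5 m[φ0→snow] = [1280, 1280]
r5 m[φ0→wind] = [126, 120]
r5 m[φ1→slip] = [38400, 38400]
r5 m[φ1→wind] = [8, 8]
r5 m[φ2→rain] = [2016, 7680]
r5 m[φ2→wind] = [25, 40]
r5 m[φ3→snow] = [7, 5]
r5 m[φ3→cld] = [6144, 7680]
r5 m[φ4→snow] = [3, 6]
r5 m[φ5→rain] = [3, 5]
r5 m[snow→φ0] = [21, 30]
r5 m[snow→φ3] = [768, 1536]
r5 m[snow→φ4] = [1792, 1280]
r5 m[cld→φ3] = [1, 1]
r5 m[slip→φ1] = [1, 1]
r5 m[rain→φ2] = [3, 5]
r5 m[rain→φ5] = [96, 256]
r5 m[wind→φ0] = [200, 320]
r5 m[wind→φ1] = [3150, 4800]
r5 m[wind→φ2] = [1008, 960]
r6 m[φ0→snow] = [1280, 1280]
r6 m[φ0→wind] = [126, 120]
r6 m[φ1→slip] = [38400, 38400]
r6 m[φ1→wind] = [8, 8]
r6 m[φ2→rain] = [2016, 7680]
r6 m[φ2→wind] = [25, 40]
r6 m[φ3→snow] = [7, 5]
r6 m[φ3→cld] = [6144, 7680]
r6 m[φ4→snow] = [3, 6]
r6 m[φ5→rain] = [3, 5]
r6 m[snow→φ0] = [21, 30]
r6 m[snow→φ3] = [3840, 7680]
r6 m[snow→φ4] = [8960, 6400]
r6 m[cld→φ3] = [1, 1]
r6 m[slip→φ1] = [1, 1]
r6 m[rain→φ2] = [3, 5]
r6 m[rain→φ5] = [2016, 7680]
r6 m[wind→φ0] = [200, 320]
r6 m[wind→φ1] = [3150, 4800]
r6 m[wind→φ2] = [1008, 960]
r7 m[φ0→snow] = [1280, 1280]
r7 m[φ0→wind] = [126, 120]
r7 m[φ1→slip] = [38400, 38400]
r7 m[φ1→wind] = [8, 8]
r7 m[φ2→rain] = [2016, 7680]
r7 m[φ2→wind] = [25, 40]
r7 m[φ3→snow] = [7, 5]
r7 m[φ3→cld] = [30720, 38400]
r7 m[φ4→snow] = [3, 6]
r7 m[φ5→rain] = [3, 5]
r7 m[snow→φ0] = [21, 30]
r7 m[snow→φ3] = [3840, 7680]
r7 m[snow→φ4] = [8960, 6400]
r7 m[cld→φ3] = [1, 1]
r7 m[slip→φ1] = [1, 1]
r7 m[rain→φ2] = [3, 5]
r7 m[rain→φ5] = [2016, 7680]
r7 m[wind→φ0] = [200, 320]
r7 m[wind→φ1] = [3150, 4800]
r7 m[wind→φ2] = [1008, 960]
r8 m[φ0→snow] = [1280, 1280]
r8 m[φ0→wind] = [126, 120]
r8 m[φ1→slip] = [38400, 38400]
r8 m[φ1→wind] = [8, 8]
r8 m[φ2→rain] = [2016, 7680]
r8 m[φ2→wind] = [25, 40]
r8 m[φ3→snow] = [7, 5]
r8 m[φ3→cld] = [30720, 38400]
r8 m[φ4→snow] = [3, 6]
r8 m[φ5→rain] = [3, 5]
r8 m[snow→φ0] = [21, 30]
r8 m[snow→φ3] = [3840, 7680]
r8 m[snow→φ4] = [8960, 6400]
r8 m[cld→φ3] = [1, 1]
r8 m[slip→φ1] = [1, 1]
r8 m[rain→φ2] = [3, 5]
r8 m[rain→φ5] = [2016, 7680]
r8 m[wind→φ0] = [200, 320]
r8 m[wind→φ1] = [3150, 4800]
r8 m[wind→φ2] = [1008, 960]
fixed point reached at round 8
b[wind] = ⊗ incoming = [25200, 38400]

b[wind] = [25200, 38400]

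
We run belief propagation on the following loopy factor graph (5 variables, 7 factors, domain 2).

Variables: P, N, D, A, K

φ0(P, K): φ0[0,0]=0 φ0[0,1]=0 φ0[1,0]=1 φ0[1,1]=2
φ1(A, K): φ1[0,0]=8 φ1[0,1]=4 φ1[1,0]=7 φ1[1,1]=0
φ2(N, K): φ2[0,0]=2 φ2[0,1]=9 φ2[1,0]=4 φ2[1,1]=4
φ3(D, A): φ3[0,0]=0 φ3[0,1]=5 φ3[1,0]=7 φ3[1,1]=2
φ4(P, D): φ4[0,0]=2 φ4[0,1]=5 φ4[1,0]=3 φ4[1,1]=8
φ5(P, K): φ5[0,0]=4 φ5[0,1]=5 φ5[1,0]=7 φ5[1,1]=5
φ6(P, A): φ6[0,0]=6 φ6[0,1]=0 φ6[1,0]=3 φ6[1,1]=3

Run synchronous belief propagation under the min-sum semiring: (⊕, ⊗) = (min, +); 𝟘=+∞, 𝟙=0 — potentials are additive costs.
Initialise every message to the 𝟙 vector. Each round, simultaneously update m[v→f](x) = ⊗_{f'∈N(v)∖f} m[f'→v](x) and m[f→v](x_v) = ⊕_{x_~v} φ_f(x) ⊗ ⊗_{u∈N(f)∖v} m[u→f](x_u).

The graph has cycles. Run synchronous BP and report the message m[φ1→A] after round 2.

init: all messages = 𝟙 over 2 values
r1 m[φ0→P] = [0, 1]
r1 m[φ0→K] = [0, 0]
r1 m[φ1→A] = [4, 0]
r1 m[φ1→K] = [7, 0]
r1 m[φ2→N] = [2, 4]
r1 m[φ2→K] = [2, 4]
r1 m[φ3→D] = [0, 2]
r1 m[φ3→A] = [0, 2]
r1 m[φ4→P] = [2, 3]
r1 m[φ4→D] = [2, 5]
r1 m[φ5→P] = [4, 5]
r1 m[φ5→K] = [4, 5]
r1 m[φ6→P] = [0, 3]
r1 m[φ6→A] = [3, 0]
r1 m[P→φ0] = [0, 0]
r1 m[P→φ4] = [0, 0]
r1 m[P→φ5] = [0, 0]
r1 m[P→φ6] = [0, 0]
r1 m[N→φ2] = [0, 0]
r1 m[D→φ3] = [0, 0]
r1 m[D→φ4] = [0, 0]
r1 m[A→φ1] = [0, 0]
r1 m[A→φ3] = [0, 0]
r1 m[A→φ6] = [0, 0]
r1 m[K→φ0] = [0, 0]
r1 m[K→φ1] = [0, 0]
r1 m[K→φ2] = [0, 0]
r1 m[K→φ5] = [0, 0]
r2 m[φ0→P] = [0, 1]
r2 m[φ0→K] = [0, 0]
r2 m[φ1→A] = [4, 0]
r2 m[φ1→K] = [7, 0]
r2 m[φ2→N] = [2, 4]
r2 m[φ2→K] = [2, 4]
r2 m[φ3→D] = [0, 2]
r2 m[φ3→A] = [0, 2]
r2 m[φ4→P] = [2, 3]
r2 m[φ4→D] = [2, 5]
r2 m[φ5→P] = [4, 5]
r2 m[φ5→K] = [4, 5]
r2 m[φ6→P] = [0, 3]
r2 m[φ6→A] = [3, 0]
r2 m[P→φ0] = [6, 11]
r2 m[P→φ4] = [4, 9]
r2 m[P→φ5] = [2, 7]
r2 m[P→φ6] = [6, 9]
r2 m[N→φ2] = [0, 0]
r2 m[D→φ3] = [2, 5]
r2 m[D→φ4] = [0, 2]
r2 m[A→φ1] = [3, 2]
r2 m[A→φ3] = [7, 0]
r2 m[A→φ6] = [4, 2]
r2 m[K→φ0] = [13, 9]
r2 m[K→φ1] = [6, 9]
r2 m[K→φ2] = [11, 5]
r2 m[K→φ5] = [9, 4]

message @ round 2 = [4, 0]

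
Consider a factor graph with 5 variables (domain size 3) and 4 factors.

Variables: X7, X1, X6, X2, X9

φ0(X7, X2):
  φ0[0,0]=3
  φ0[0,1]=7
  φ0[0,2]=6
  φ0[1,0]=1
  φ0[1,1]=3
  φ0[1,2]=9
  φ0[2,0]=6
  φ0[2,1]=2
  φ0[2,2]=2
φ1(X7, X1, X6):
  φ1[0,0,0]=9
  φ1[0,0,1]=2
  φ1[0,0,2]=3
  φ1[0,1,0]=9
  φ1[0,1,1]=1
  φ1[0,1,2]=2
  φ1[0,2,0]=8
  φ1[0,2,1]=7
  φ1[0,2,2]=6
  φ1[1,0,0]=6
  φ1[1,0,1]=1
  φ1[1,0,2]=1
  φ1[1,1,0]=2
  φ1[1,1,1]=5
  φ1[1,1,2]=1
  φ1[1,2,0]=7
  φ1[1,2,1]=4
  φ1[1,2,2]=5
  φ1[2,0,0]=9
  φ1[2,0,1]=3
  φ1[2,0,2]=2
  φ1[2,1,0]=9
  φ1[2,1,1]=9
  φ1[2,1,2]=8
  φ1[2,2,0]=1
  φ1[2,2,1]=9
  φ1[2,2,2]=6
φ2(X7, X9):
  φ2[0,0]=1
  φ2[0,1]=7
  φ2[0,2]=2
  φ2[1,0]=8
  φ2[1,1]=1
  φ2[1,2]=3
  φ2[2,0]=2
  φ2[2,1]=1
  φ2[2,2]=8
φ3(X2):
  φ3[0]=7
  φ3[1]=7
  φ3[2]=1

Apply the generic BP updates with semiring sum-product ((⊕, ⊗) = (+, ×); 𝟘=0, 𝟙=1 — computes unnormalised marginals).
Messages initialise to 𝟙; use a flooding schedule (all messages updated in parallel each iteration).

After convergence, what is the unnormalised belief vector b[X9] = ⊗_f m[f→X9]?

init: all messages = 𝟙 over 3 values
r1 m[φ0→X7] = [16, 13, 10]
r1 m[φ0→X2] = [10, 12, 17]
r1 m[φ1→X7] = [47, 32, 56]
r1 m[φ1→X1] = [36, 46, 53]
r1 m[φ1→X6] = [60, 41, 34]
r1 m[φ2→X7] = [10, 12, 11]
r1 m[φ2→X9] = [11, 9, 13]
r1 m[φ3→X2] = [7, 7, 1]
r1 m[X7→φ0] = [1, 1, 1]
r1 m[X7→φ1] = [1, 1, 1]
r1 m[X7→φ2] = [1, 1, 1]
r1 m[X1→φ1] = [1, 1, 1]
r1 m[X6→φ1] = [1, 1, 1]
r1 m[X2→φ0] = [1, 1, 1]
r1 m[X2→φ3] = [1, 1, 1]
r1 m[X9→φ2] = [1, 1, 1]
r2 m[φ0→X7] = [16, 13, 10]
r2 m[φ0→X2] = [10, 12, 17]
r2 m[φ1→X7] = [47, 32, 56]
r2 m[φ1→X1] = [36, 46, 53]
r2 m[φ1→X6] = [60, 41, 34]
r2 m[φ2→X7] = [10, 12, 11]
r2 m[φ2→X9] = [11, 9, 13]
r2 m[φ3→X2] = [7, 7, 1]
r2 m[X7→φ0] = [470, 384, 616]
r2 m[X7→φ1] = [160, 156, 110]
r2 m[X7→φ2] = [752, 416, 560]
r2 m[X1→φ1] = [1, 1, 1]
r2 m[X6→φ1] = [1, 1, 1]
r2 m[X2→φ0] = [7, 7, 1]
r2 m[X2→φ3] = [10, 12, 17]
r2 m[X9→φ2] = [1, 1, 1]
r3 m[φ0→X7] = [76, 37, 58]
r3 m[φ0→X2] = [5490, 5674, 7508]
r3 m[φ1→X7] = [47, 32, 56]
r3 m[φ1→X1] = [5028, 6028, 7616]
r3 m[φ1→X6] = [8590, 5470, 4612]
r3 m[φ2→X7] = [10, 12, 11]
r3 m[φ2→X9] = [5200, 6240, 7232]
r3 m[φ3→X2] = [7, 7, 1]
r3 m[X7→φ0] = [470, 384, 616]
r3 m[X7→φ1] = [160, 156, 110]
r3 m[X7→φ2] = [752, 416, 560]
r3 m[X1→φ1] = [1, 1, 1]
r3 m[X6→φ1] = [1, 1, 1]
r3 m[X2→φ0] = [7, 7, 1]
r3 m[X2→φ3] = [10, 12, 17]
r3 m[X9→φ2] = [1, 1, 1]
r4 m[φ0→X7] = [76, 37, 58]
r4 m[φ0→X2] = [5490, 5674, 7508]
r4 m[φ1→X7] = [47, 32, 56]
r4 m[φ1→X1] = [5028, 6028, 7616]
r4 m[φ1→X6] = [8590, 5470, 4612]
r4 m[φ2→X7] = [10, 12, 11]
r4 m[φ2→X9] = [5200, 6240, 7232]
r4 m[φ3→X2] = [7, 7, 1]
r4 m[X7→φ0] = [470, 384, 616]
r4 m[X7→φ1] = [760, 444, 638]
r4 m[X7→φ2] = [3572, 1184, 3248]
r4 m[X1→φ1] = [1, 1, 1]
r4 m[X6→φ1] = [1, 1, 1]
r4 m[X2→φ0] = [7, 7, 1]
r4 m[X2→φ3] = [5490, 5674, 7508]
r4 m[X9→φ2] = [1, 1, 1]
r5 m[φ0→X7] = [76, 37, 58]
r5 m[φ0→X2] = [5490, 5674, 7508]
r5 m[φ1→X7] = [47, 32, 56]
r5 m[φ1→X1] = [23124, 29260, 33272]
r5 m[φ1→X6] = [38542, 25438, 21676]
r5 m[φ2→X7] = [10, 12, 11]
r5 m[φ2→X9] = [19540, 29436, 36680]
r5 m[φ3→X2] = [7, 7, 1]
r5 m[X7→φ0] = [470, 384, 616]
r5 m[X7→φ1] = [760, 444, 638]
r5 m[X7→φ2] = [3572, 1184, 3248]
r5 m[X1→φ1] = [1, 1, 1]
r5 m[X6→φ1] = [1, 1, 1]
r5 m[X2→φ0] = [7, 7, 1]
r5 m[X2→φ3] = [5490, 5674, 7508]
r5 m[X9→φ2] = [1, 1, 1]
r6 m[φ0→X7] = [76, 37, 58]
r6 m[φ0→X2] = [5490, 5674, 7508]
r6 m[φ1→X7] = [47, 32, 56]
r6 m[φ1→X1] = [23124, 29260, 33272]
r6 m[φ1→X6] = [38542, 25438, 21676]
r6 m[φ2→X7] = [10, 12, 11]
r6 m[φ2→X9] = [19540, 29436, 36680]
r6 m[φ3→X2] = [7, 7, 1]
r6 m[X7→φ0] = [470, 384, 616]
r6 m[X7→φ1] = [760, 444, 638]
r6 m[X7→φ2] = [3572, 1184, 3248]
r6 m[X1→φ1] = [1, 1, 1]
r6 m[X6→φ1] = [1, 1, 1]
r6 m[X2→φ0] = [7, 7, 1]
r6 m[X2→φ3] = [5490, 5674, 7508]
r6 m[X9→φ2] = [1, 1, 1]
fixed point reached at round 6
b[X9] = ⊗ incoming = [19540, 29436, 36680]

b[X9] = [19540, 29436, 36680]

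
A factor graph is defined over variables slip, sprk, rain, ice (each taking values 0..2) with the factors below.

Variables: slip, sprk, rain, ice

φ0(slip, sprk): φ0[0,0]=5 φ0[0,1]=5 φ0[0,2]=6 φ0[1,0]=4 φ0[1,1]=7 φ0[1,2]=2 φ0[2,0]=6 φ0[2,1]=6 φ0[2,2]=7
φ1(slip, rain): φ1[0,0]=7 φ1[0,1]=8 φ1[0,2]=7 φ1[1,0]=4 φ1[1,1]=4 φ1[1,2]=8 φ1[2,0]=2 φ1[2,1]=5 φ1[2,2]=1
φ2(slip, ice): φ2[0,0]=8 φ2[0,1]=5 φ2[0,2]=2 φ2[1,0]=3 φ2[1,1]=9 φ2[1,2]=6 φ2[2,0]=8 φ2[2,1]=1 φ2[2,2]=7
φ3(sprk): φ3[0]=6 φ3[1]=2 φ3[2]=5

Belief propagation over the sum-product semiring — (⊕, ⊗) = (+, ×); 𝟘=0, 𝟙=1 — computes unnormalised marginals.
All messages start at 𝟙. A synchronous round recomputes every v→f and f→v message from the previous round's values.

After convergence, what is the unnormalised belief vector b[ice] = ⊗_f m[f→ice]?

init: all messages = 𝟙 over 3 values
r1 m[φ0→slip] = [16, 13, 19]
r1 m[φ0→sprk] = [15, 18, 15]
r1 m[φ1→slip] = [22, 16, 8]
r1 m[φ1→rain] = [13, 17, 16]
r1 m[φ2→slip] = [15, 18, 16]
r1 m[φ2→ice] = [19, 15, 15]
r1 m[φ3→sprk] = [6, 2, 5]
r1 m[slip→φ0] = [1, 1, 1]
r1 m[slip→φ1] = [1, 1, 1]
r1 m[slip→φ2] = [1, 1, 1]
r1 m[sprk→φ0] = [1, 1, 1]
r1 m[sprk→φ3] = [1, 1, 1]
r1 m[rain→φ1] = [1, 1, 1]
r1 m[ice→φ2] = [1, 1, 1]
r2 m[φ0→slip] = [16, 13, 19]
r2 m[φ0→sprk] = [15, 18, 15]
r2 m[φ1→slip] = [22, 16, 8]
r2 m[φ1→rain] = [13, 17, 16]
r2 m[φ2→slip] = [15, 18, 16]
r2 m[φ2→ice] = [19, 15, 15]
r2 m[φ3→sprk] = [6, 2, 5]
r2 m[slip→φ0] = [330, 288, 128]
r2 m[slip→φ1] = [240, 234, 304]
r2 m[slip→φ2] = [352, 208, 152]
r2 m[sprk→φ0] = [6, 2, 5]
r2 m[sprk→φ3] = [15, 18, 15]
r2 m[rain→φ1] = [1, 1, 1]
r2 m[ice→φ2] = [1, 1, 1]
r3 m[φ0→slip] = [70, 48, 83]
r3 m[φ0→sprk] = [3570, 4434, 3452]
r3 m[φ1→slip] = [22, 16, 8]
r3 m[φ1→rain] = [3224, 4376, 3856]
r3 m[φ2→slip] = [15, 18, 16]
r3 m[φ2→ice] = [4656, 3784, 3016]
r3 m[φ3→sprk] = [6, 2, 5]
r3 m[slip→φ0] = [330, 288, 128]
r3 m[slip→φ1] = [240, 234, 304]
r3 m[slip→φ2] = [352, 208, 152]
r3 m[sprk→φ0] = [6, 2, 5]
r3 m[sprk→φ3] = [15, 18, 15]
r3 m[rain→φ1] = [1, 1, 1]
r3 m[ice→φ2] = [1, 1, 1]
r4 m[φ0→slip] = [70, 48, 83]
r4 m[φ0→sprk] = [3570, 4434, 3452]
r4 m[φ1→slip] = [22, 16, 8]
r4 m[φ1→rain] = [3224, 4376, 3856]
r4 m[φ2→slip] = [15, 18, 16]
r4 m[φ2→ice] = [4656, 3784, 3016]
r4 m[φ3→sprk] = [6, 2, 5]
r4 m[slip→φ0] = [330, 288, 128]
r4 m[slip→φ1] = [1050, 864, 1328]
r4 m[slip→φ2] = [1540, 768, 664]
r4 m[sprk→φ0] = [6, 2, 5]
r4 m[sprk→φ3] = [3570, 4434, 3452]
r4 m[rain→φ1] = [1, 1, 1]
r4 m[ice→φ2] = [1, 1, 1]
r5 m[φ0→slip] = [70, 48, 83]
r5 m[φ0→sprk] = [3570, 4434, 3452]
r5 m[φ1→slip] = [22, 16, 8]
r5 m[φ1→rain] = [13462, 18496, 15590]
r5 m[φ2→slip] = [15, 18, 16]
r5 m[φ2→ice] = [19936, 15276, 12336]
r5 m[φ3→sprk] = [6, 2, 5]
r5 m[slip→φ0] = [330, 288, 128]
r5 m[slip→φ1] = [1050, 864, 1328]
r5 m[slip→φ2] = [1540, 768, 664]
r5 m[sprk→φ0] = [6, 2, 5]
r5 m[sprk→φ3] = [3570, 4434, 3452]
r5 m[rain→φ1] = [1, 1, 1]
r5 m[ice→φ2] = [1, 1, 1]
r6 m[φ0→slip] = [70, 48, 83]
r6 m[φ0→sprk] = [3570, 4434, 3452]
r6 m[φ1→slip] = [22, 16, 8]
r6 m[φ1→rain] = [13462, 18496, 15590]
r6 m[φ2→slip] = [15, 18, 16]
r6 m[φ2→ice] = [19936, 15276, 12336]
r6 m[φ3→sprk] = [6, 2, 5]
r6 m[slip→φ0] = [330, 288, 128]
r6 m[slip→φ1] = [1050, 864, 1328]
r6 m[slip→φ2] = [1540, 768, 664]
r6 m[sprk→φ0] = [6, 2, 5]
r6 m[sprk→φ3] = [3570, 4434, 3452]
r6 m[rain→φ1] = [1, 1, 1]
r6 m[ice→φ2] = [1, 1, 1]
fixed point reached at round 6
b[ice] = ⊗ incoming = [19936, 15276, 12336]

b[ice] = [19936, 15276, 12336]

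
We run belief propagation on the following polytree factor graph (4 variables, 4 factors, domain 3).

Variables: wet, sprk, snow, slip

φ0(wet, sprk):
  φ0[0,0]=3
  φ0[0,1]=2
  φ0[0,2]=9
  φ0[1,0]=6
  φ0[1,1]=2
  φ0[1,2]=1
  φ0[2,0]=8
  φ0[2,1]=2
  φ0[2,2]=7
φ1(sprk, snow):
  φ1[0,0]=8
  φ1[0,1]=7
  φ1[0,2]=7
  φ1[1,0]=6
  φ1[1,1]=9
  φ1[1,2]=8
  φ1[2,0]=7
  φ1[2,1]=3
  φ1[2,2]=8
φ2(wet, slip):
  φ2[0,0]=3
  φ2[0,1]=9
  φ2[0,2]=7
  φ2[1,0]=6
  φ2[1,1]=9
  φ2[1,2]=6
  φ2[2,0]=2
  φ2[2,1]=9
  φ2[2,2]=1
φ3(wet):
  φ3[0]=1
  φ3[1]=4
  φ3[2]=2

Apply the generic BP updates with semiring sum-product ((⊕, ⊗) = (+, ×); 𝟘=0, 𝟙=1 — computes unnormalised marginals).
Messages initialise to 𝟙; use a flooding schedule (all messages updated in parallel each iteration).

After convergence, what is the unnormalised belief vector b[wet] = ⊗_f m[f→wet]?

init: all messages = 𝟙 over 3 values
r1 m[φ0→wet] = [14, 9, 17]
r1 m[φ0→sprk] = [17, 6, 17]
r1 m[φ1→sprk] = [22, 23, 18]
r1 m[φ1→snow] = [21, 19, 23]
r1 m[φ2→wet] = [19, 21, 12]
r1 m[φ2→slip] = [11, 27, 14]
r1 m[φ3→wet] = [1, 4, 2]
r1 m[wet→φ0] = [1, 1, 1]
r1 m[wet→φ2] = [1, 1, 1]
r1 m[wet→φ3] = [1, 1, 1]
r1 m[sprk→φ0] = [1, 1, 1]
r1 m[sprk→φ1] = [1, 1, 1]
r1 m[snow→φ1] = [1, 1, 1]
r1 m[slip→φ2] = [1, 1, 1]
r2 m[φ0→wet] = [14, 9, 17]
r2 m[φ0→sprk] = [17, 6, 17]
r2 m[φ1→sprk] = [22, 23, 18]
r2 m[φ1→snow] = [21, 19, 23]
r2 m[φ2→wet] = [19, 21, 12]
r2 m[φ2→slip] = [11, 27, 14]
r2 m[φ3→wet] = [1, 4, 2]
r2 m[wet→φ0] = [19, 84, 24]
r2 m[wet→φ2] = [14, 36, 34]
r2 m[wet→φ3] = [266, 189, 204]
r2 m[sprk→φ0] = [22, 23, 18]
r2 m[sprk→φ1] = [17, 6, 17]
r2 m[snow→φ1] = [1, 1, 1]
r2 m[slip→φ2] = [1, 1, 1]
r3 m[φ0→wet] = [274, 196, 348]
r3 m[φ0→sprk] = [753, 254, 423]
r3 m[φ1→sprk] = [22, 23, 18]
r3 m[φ1→snow] = [291, 224, 303]
r3 m[φ2→wet] = [19, 21, 12]
r3 m[φ2→slip] = [326, 756, 348]
r3 m[φ3→wet] = [1, 4, 2]
r3 m[wet→φ0] = [19, 84, 24]
r3 m[wet→φ2] = [14, 36, 34]
r3 m[wet→φ3] = [266, 189, 204]
r3 m[sprk→φ0] = [22, 23, 18]
r3 m[sprk→φ1] = [17, 6, 17]
r3 m[snow→φ1] = [1, 1, 1]
r3 m[slip→φ2] = [1, 1, 1]
r4 m[φ0→wet] = [274, 196, 348]
r4 m[φ0→sprk] = [753, 254, 423]
r4 m[φ1→sprk] = [22, 23, 18]
r4 m[φ1→snow] = [291, 224, 303]
r4 m[φ2→wet] = [19, 21, 12]
r4 m[φ2→slip] = [326, 756, 348]
r4 m[φ3→wet] = [1, 4, 2]
r4 m[wet→φ0] = [19, 84, 24]
r4 m[wet→φ2] = [274, 784, 696]
r4 m[wet→φ3] = [5206, 4116, 4176]
r4 m[sprk→φ0] = [22, 23, 18]
r4 m[sprk→φ1] = [753, 254, 423]
r4 m[snow→φ1] = [1, 1, 1]
r4 m[slip→φ2] = [1, 1, 1]
r5 m[φ0→wet] = [274, 196, 348]
r5 m[φ0→sprk] = [753, 254, 423]
r5 m[φ1→sprk] = [22, 23, 18]
r5 m[φ1→snow] = [10509, 8826, 10687]
r5 m[φ2→wet] = [19, 21, 12]
r5 m[φ2→slip] = [6918, 15786, 7318]
r5 m[φ3→wet] = [1, 4, 2]
r5 m[wet→φ0] = [19, 84, 24]
r5 m[wet→φ2] = [274, 784, 696]
r5 m[wet→φ3] = [5206, 4116, 4176]
r5 m[sprk→φ0] = [22, 23, 18]
r5 m[sprk→φ1] = [753, 254, 423]
r5 m[snow→φ1] = [1, 1, 1]
r5 m[slip→φ2] = [1, 1, 1]
r6 m[φ0→wet] = [274, 196, 348]
r6 m[φ0→sprk] = [753, 254, 423]
r6 m[φ1→sprk] = [22, 23, 18]
r6 m[φ1→snow] = [10509, 8826, 10687]
r6 m[φ2→wet] = [19, 21, 12]
r6 m[φ2→slip] = [6918, 15786, 7318]
r6 m[φ3→wet] = [1, 4, 2]
r6 m[wet→φ0] = [19, 84, 24]
r6 m[wet→φ2] = [274, 784, 696]
r6 m[wet→φ3] = [5206, 4116, 4176]
r6 m[sprk→φ0] = [22, 23, 18]
r6 m[sprk→φ1] = [753, 254, 423]
r6 m[snow→φ1] = [1, 1, 1]
r6 m[slip→φ2] = [1, 1, 1]
fixed point reached at round 6
b[wet] = ⊗ incoming = [5206, 16464, 8352]

b[wet] = [5206, 16464, 8352]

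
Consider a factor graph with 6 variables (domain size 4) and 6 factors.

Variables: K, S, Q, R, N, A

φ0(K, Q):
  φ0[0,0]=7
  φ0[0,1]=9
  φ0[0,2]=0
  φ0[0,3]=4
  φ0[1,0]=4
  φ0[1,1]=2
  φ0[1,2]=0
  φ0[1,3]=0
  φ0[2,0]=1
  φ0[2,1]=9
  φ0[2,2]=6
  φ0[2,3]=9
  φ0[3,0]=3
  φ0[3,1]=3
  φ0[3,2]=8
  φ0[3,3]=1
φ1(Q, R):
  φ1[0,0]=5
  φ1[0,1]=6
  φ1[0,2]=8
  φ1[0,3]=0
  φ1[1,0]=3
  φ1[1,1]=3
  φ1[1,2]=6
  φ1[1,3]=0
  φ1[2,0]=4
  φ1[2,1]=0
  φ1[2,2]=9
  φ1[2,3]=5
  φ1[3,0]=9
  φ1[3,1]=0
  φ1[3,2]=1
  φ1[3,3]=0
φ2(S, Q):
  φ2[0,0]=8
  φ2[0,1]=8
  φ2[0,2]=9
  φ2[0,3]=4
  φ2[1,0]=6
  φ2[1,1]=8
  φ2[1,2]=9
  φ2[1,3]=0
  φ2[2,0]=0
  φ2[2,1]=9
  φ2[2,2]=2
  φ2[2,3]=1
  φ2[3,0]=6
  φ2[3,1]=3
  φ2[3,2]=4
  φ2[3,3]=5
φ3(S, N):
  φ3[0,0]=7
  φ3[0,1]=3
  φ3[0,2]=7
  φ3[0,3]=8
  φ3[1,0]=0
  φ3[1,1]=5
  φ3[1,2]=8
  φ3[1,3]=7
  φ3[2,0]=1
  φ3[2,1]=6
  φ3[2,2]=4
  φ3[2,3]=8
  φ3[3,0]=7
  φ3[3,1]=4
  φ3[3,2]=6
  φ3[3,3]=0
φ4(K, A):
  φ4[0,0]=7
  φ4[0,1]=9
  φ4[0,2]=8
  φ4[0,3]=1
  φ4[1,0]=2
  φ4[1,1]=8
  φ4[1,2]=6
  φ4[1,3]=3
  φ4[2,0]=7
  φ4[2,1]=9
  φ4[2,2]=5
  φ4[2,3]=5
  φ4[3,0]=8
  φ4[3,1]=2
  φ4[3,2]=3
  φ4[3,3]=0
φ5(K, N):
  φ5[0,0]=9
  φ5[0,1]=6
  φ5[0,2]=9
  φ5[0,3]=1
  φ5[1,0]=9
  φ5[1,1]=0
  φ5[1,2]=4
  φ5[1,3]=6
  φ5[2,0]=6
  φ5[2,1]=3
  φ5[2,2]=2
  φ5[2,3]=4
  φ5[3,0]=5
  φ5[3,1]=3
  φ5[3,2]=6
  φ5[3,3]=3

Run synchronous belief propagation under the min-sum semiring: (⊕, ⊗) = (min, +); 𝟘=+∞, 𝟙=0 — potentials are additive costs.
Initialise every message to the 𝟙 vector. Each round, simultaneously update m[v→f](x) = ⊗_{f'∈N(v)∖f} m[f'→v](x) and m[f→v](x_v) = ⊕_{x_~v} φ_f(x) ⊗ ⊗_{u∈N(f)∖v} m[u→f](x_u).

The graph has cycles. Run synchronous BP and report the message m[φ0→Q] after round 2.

init: all messages = 𝟙 over 4 values
r1 m[φ0→K] = [0, 0, 1, 1]
r1 m[φ0→Q] = [1, 2, 0, 0]
r1 m[φ1→Q] = [0, 0, 0, 0]
r1 m[φ1→R] = [3, 0, 1, 0]
r1 m[φ2→S] = [4, 0, 0, 3]
r1 m[φ2→Q] = [0, 3, 2, 0]
r1 m[φ3→S] = [3, 0, 1, 0]
r1 m[φ3→N] = [0, 3, 4, 0]
r1 m[φ4→K] = [1, 2, 5, 0]
r1 m[φ4→A] = [2, 2, 3, 0]
r1 m[φ5→K] = [1, 0, 2, 3]
r1 m[φ5→N] = [5, 0, 2, 1]
r1 m[K→φ0] = [0, 0, 0, 0]
r1 m[K→φ4] = [0, 0, 0, 0]
r1 m[K→φ5] = [0, 0, 0, 0]
r1 m[S→φ2] = [0, 0, 0, 0]
r1 m[S→φ3] = [0, 0, 0, 0]
r1 m[Q→φ0] = [0, 0, 0, 0]
r1 m[Q→φ1] = [0, 0, 0, 0]
r1 m[Q→φ2] = [0, 0, 0, 0]
r1 m[R→φ1] = [0, 0, 0, 0]
r1 m[N→φ3] = [0, 0, 0, 0]
r1 m[N→φ5] = [0, 0, 0, 0]
r1 m[A→φ4] = [0, 0, 0, 0]
r2 m[φ0→K] = [0, 0, 1, 1]
r2 m[φ0→Q] = [1, 2, 0, 0]
r2 m[φ1→Q] = [0, 0, 0, 0]
r2 m[φ1→R] = [3, 0, 1, 0]
r2 m[φ2→S] = [4, 0, 0, 3]
r2 m[φ2→Q] = [0, 3, 2, 0]
r2 m[φ3→S] = [3, 0, 1, 0]
r2 m[φ3→N] = [0, 3, 4, 0]
r2 m[φ4→K] = [1, 2, 5, 0]
r2 m[φ4→A] = [2, 2, 3, 0]
r2 m[φ5→K] = [1, 0, 2, 3]
r2 m[φ5→N] = [5, 0, 2, 1]
r2 m[K→φ0] = [2, 2, 7, 3]
r2 m[K→φ4] = [1, 0, 3, 4]
r2 m[K→φ5] = [1, 2, 6, 1]
r2 m[S→φ2] = [3, 0, 1, 0]
r2 m[S→φ3] = [4, 0, 0, 3]
r2 m[Q→φ0] = [0, 3, 2, 0]
r2 m[Q→φ1] = [1, 5, 2, 0]
r2 m[Q→φ2] = [1, 2, 0, 0]
r2 m[R→φ1] = [0, 0, 0, 0]
r2 m[N→φ3] = [5, 0, 2, 1]
r2 m[N→φ5] = [0, 3, 4, 0]
r2 m[A→φ4] = [0, 0, 0, 0]

message @ round 2 = [1, 2, 0, 0]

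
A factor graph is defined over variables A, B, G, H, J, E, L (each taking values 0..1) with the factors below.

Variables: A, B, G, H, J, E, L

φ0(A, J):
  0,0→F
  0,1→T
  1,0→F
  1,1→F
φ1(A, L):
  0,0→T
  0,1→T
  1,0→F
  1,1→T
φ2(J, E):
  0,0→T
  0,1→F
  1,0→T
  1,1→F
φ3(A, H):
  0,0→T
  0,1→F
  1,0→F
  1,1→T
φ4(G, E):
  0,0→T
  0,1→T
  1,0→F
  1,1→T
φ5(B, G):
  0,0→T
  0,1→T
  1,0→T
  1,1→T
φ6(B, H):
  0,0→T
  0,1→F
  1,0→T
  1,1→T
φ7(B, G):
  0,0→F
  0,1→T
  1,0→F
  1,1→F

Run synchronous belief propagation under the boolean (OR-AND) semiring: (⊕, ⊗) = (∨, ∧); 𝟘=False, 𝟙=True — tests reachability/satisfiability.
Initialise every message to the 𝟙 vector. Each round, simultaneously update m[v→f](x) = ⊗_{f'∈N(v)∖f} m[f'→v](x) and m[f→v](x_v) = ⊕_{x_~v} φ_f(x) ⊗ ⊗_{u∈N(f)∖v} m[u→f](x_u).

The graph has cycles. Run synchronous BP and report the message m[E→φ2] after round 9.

message @ round 9 = [F, T]

init: all messages = 𝟙 over 2 values
r1 m[φ0→A] = [T, F]
r1 m[φ0→J] = [F, T]
r1 m[φ1→A] = [T, T]
r1 m[φ1→L] = [T, T]
r1 m[φ2→J] = [T, T]
r1 m[φ2→E] = [T, F]
r1 m[φ3→A] = [T, T]
r1 m[φ3→H] = [T, T]
r1 m[φ4→G] = [T, T]
r1 m[φ4→E] = [T, T]
r1 m[φ5→B] = [T, T]
r1 m[φ5→G] = [T, T]
r1 m[φ6→B] = [T, T]
r1 m[φ6→H] = [T, T]
r1 m[φ7→B] = [T, F]
r1 m[φ7→G] = [F, T]
r1 m[A→φ0] = [T, T]
r1 m[A→φ1] = [T, T]
r1 m[A→φ3] = [T, T]
r1 m[B→φ5] = [T, T]
r1 m[B→φ6] = [T, T]
r1 m[B→φ7] = [T, T]
r1 m[G→φ4] = [T, T]
r1 m[G→φ5] = [T, T]
r1 m[G→φ7] = [T, T]
r1 m[H→φ3] = [T, T]
r1 m[H→φ6] = [T, T]
r1 m[J→φ0] = [T, T]
r1 m[J→φ2] = [T, T]
r1 m[E→φ2] = [T, T]
r1 m[E→φ4] = [T, T]
r1 m[L→φ1] = [T, T]
r2 m[φ0→A] = [T, F]
r2 m[φ0→J] = [F, T]
r2 m[φ1→A] = [T, T]
r2 m[φ1→L] = [T, T]
r2 m[φ2→J] = [T, T]
r2 m[φ2→E] = [T, F]
r2 m[φ3→A] = [T, T]
r2 m[φ3→H] = [T, T]
r2 m[φ4→G] = [T, T]
r2 m[φ4→E] = [T, T]
r2 m[φ5→B] = [T, T]
r2 m[φ5→G] = [T, T]
r2 m[φ6→B] = [T, T]
r2 m[φ6→H] = [T, T]
r2 m[φ7→B] = [T, F]
r2 m[φ7→G] = [F, T]
r2 m[A→φ0] = [T, T]
r2 m[A→φ1] = [T, F]
r2 m[A→φ3] = [T, F]
r2 m[B→φ5] = [T, F]
r2 m[B→φ6] = [T, F]
r2 m[B→φ7] = [T, T]
r2 m[G→φ4] = [F, T]
r2 m[G→φ5] = [F, T]
r2 m[G→φ7] = [T, T]
r2 m[H→φ3] = [T, T]
r2 m[H→φ6] = [T, T]
r2 m[J→φ0] = [T, T]
r2 m[J→φ2] = [F, T]
r2 m[E→φ2] = [T, T]
r2 m[E→φ4] = [T, F]
r2 m[L→φ1] = [T, T]
r3 m[φ0→A] = [T, F]
r3 m[φ0→J] = [F, T]
r3 m[φ1→A] = [T, T]
r3 m[φ1→L] = [T, T]
r3 m[φ2→J] = [T, T]
r3 m[φ2→E] = [T, F]
r3 m[φ3→A] = [T, T]
r3 m[φ3→H] = [T, F]
r3 m[φ4→G] = [T, F]
r3 m[φ4→E] = [F, T]
r3 m[φ5→B] = [T, T]
r3 m[φ5→G] = [T, T]
r3 m[φ6→B] = [T, T]
r3 m[φ6→H] = [T, F]
r3 m[φ7→B] = [T, F]
r3 m[φ7→G] = [F, T]
r3 m[A→φ0] = [T, T]
r3 m[A→φ1] = [T, F]
r3 m[A→φ3] = [T, F]
r3 m[B→φ5] = [T, F]
r3 m[B→φ6] = [T, F]
r3 m[B→φ7] = [T, T]
r3 m[G→φ4] = [F, T]
r3 m[G→φ5] = [F, T]
r3 m[G→φ7] = [T, T]
r3 m[H→φ3] = [T, T]
r3 m[H→φ6] = [T, T]
r3 m[J→φ0] = [T, T]
r3 m[J→φ2] = [F, T]
r3 m[E→φ2] = [T, T]
r3 m[E→φ4] = [T, F]
r3 m[L→φ1] = [T, T]
r4 m[φ0→A] = [T, F]
r4 m[φ0→J] = [F, T]
r4 m[φ1→A] = [T, T]
r4 m[φ1→L] = [T, T]
r4 m[φ2→J] = [T, T]
r4 m[φ2→E] = [T, F]
r4 m[φ3→A] = [T, T]
r4 m[φ3→H] = [T, F]
r4 m[φ4→G] = [T, F]
r4 m[φ4→E] = [F, T]
r4 m[φ5→B] = [T, T]
r4 m[φ5→G] = [T, T]
r4 m[φ6→B] = [T, T]
r4 m[φ6→H] = [T, F]
r4 m[φ7→B] = [T, F]
r4 m[φ7→G] = [F, T]
r4 m[A→φ0] = [T, T]
r4 m[A→φ1] = [T, F]
r4 m[A→φ3] = [T, F]
r4 m[B→φ5] = [T, F]
r4 m[B→φ6] = [T, F]
r4 m[B→φ7] = [T, T]
r4 m[G→φ4] = [F, T]
r4 m[G→φ5] = [F, F]
r4 m[G→φ7] = [T, F]
r4 m[H→φ3] = [T, F]
r4 m[H→φ6] = [T, F]
r4 m[J→φ0] = [T, T]
r4 m[J→φ2] = [F, T]
r4 m[E→φ2] = [F, T]
r4 m[E→φ4] = [T, F]
r4 m[L→φ1] = [T, T]
r5 m[φ0→A] = [T, F]
r5 m[φ0→J] = [F, T]
r5 m[φ1→A] = [T, T]
r5 m[φ1→L] = [T, T]
r5 m[φ2→J] = [F, F]
r5 m[φ2→E] = [T, F]
r5 m[φ3→A] = [T, F]
r5 m[φ3→H] = [T, F]
r5 m[φ4→G] = [T, F]
r5 m[φ4→E] = [F, T]
r5 m[φ5→B] = [F, F]
r5 m[φ5→G] = [T, T]
r5 m[φ6→B] = [T, T]
r5 m[φ6→H] = [T, F]
r5 m[φ7→B] = [F, F]
r5 m[φ7→G] = [F, T]
r5 m[A→φ0] = [T, T]
r5 m[A→φ1] = [T, F]
r5 m[A→φ3] = [T, F]
r5 m[B→φ5] = [T, F]
r5 m[B→φ6] = [T, F]
r5 m[B→φ7] = [T, T]
r5 m[G→φ4] = [F, T]
r5 m[G→φ5] = [F, F]
r5 m[G→φ7] = [T, F]
r5 m[H→φ3] = [T, F]
r5 m[H→φ6] = [T, F]
r5 m[J→φ0] = [T, T]
r5 m[J→φ2] = [F, T]
r5 m[E→φ2] = [F, T]
r5 m[E→φ4] = [T, F]
r5 m[L→φ1] = [T, T]
r6 m[φ0→A] = [T, F]
r6 m[φ0→J] = [F, T]
r6 m[φ1→A] = [T, T]
r6 m[φ1→L] = [T, T]
r6 m[φ2→J] = [F, F]
r6 m[φ2→E] = [T, F]
r6 m[φ3→A] = [T, F]
r6 m[φ3→H] = [T, F]
r6 m[φ4→G] = [T, F]
r6 m[φ4→E] = [F, T]
r6 m[φ5→B] = [F, F]
r6 m[φ5→G] = [T, T]
r6 m[φ6→B] = [T, T]
r6 m[φ6→H] = [T, F]
r6 m[φ7→B] = [F, F]
r6 m[φ7→G] = [F, T]
r6 m[A→φ0] = [T, F]
r6 m[A→φ1] = [T, F]
r6 m[A→φ3] = [T, F]
r6 m[B→φ5] = [F, F]
r6 m[B→φ6] = [F, F]
r6 m[B→φ7] = [F, F]
r6 m[G→φ4] = [F, T]
r6 m[G→φ5] = [F, F]
r6 m[G→φ7] = [T, F]
r6 m[H→φ3] = [T, F]
r6 m[H→φ6] = [T, F]
r6 m[J→φ0] = [F, F]
r6 m[J→φ2] = [F, T]
r6 m[E→φ2] = [F, T]
r6 m[E→φ4] = [T, F]
r6 m[L→φ1] = [T, T]
r7 m[φ0→A] = [F, F]
r7 m[φ0→J] = [F, T]
r7 m[φ1→A] = [T, T]
r7 m[φ1→L] = [T, T]
r7 m[φ2→J] = [F, F]
r7 m[φ2→E] = [T, F]
r7 m[φ3→A] = [T, F]
r7 m[φ3→H] = [T, F]
r7 m[φ4→G] = [T, F]
r7 m[φ4→E] = [F, T]
r7 m[φ5→B] = [F, F]
r7 m[φ5→G] = [F, F]
r7 m[φ6→B] = [T, T]
r7 m[φ6→H] = [F, F]
r7 m[φ7→B] = [F, F]
r7 m[φ7→G] = [F, F]
r7 m[A→φ0] = [T, F]
r7 m[A→φ1] = [T, F]
r7 m[A→φ3] = [T, F]
r7 m[B→φ5] = [F, F]
r7 m[B→φ6] = [F, F]
r7 m[B→φ7] = [F, F]
r7 m[G→φ4] = [F, T]
r7 m[G→φ5] = [F, F]
r7 m[G→φ7] = [T, F]
r7 m[H→φ3] = [T, F]
r7 m[H→φ6] = [T, F]
r7 m[J→φ0] = [F, F]
r7 m[J→φ2] = [F, T]
r7 m[E→φ2] = [F, T]
r7 m[E→φ4] = [T, F]
r7 m[L→φ1] = [T, T]
r8 m[φ0→A] = [F, F]
r8 m[φ0→J] = [F, T]
r8 m[φ1→A] = [T, T]
r8 m[φ1→L] = [T, T]
r8 m[φ2→J] = [F, F]
r8 m[φ2→E] = [T, F]
r8 m[φ3→A] = [T, F]
r8 m[φ3→H] = [T, F]
r8 m[φ4→G] = [T, F]
r8 m[φ4→E] = [F, T]
r8 m[φ5→B] = [F, F]
r8 m[φ5→G] = [F, F]
r8 m[φ6→B] = [T, T]
r8 m[φ6→H] = [F, F]
r8 m[φ7→B] = [F, F]
r8 m[φ7→G] = [F, F]
r8 m[A→φ0] = [T, F]
r8 m[A→φ1] = [F, F]
r8 m[A→φ3] = [F, F]
r8 m[B→φ5] = [F, F]
r8 m[B→φ6] = [F, F]
r8 m[B→φ7] = [F, F]
r8 m[G→φ4] = [F, F]
r8 m[G→φ5] = [F, F]
r8 m[G→φ7] = [F, F]
r8 m[H→φ3] = [F, F]
r8 m[H→φ6] = [T, F]
r8 m[J→φ0] = [F, F]
r8 m[J→φ2] = [F, T]
r8 m[E→φ2] = [F, T]
r8 m[E→φ4] = [T, F]
r8 m[L→φ1] = [T, T]
r9 m[φ0→A] = [F, F]
r9 m[φ0→J] = [F, T]
r9 m[φ1→A] = [T, T]
r9 m[φ1→L] = [F, F]
r9 m[φ2→J] = [F, F]
r9 m[φ2→E] = [T, F]
r9 m[φ3→A] = [F, F]
r9 m[φ3→H] = [F, F]
r9 m[φ4→G] = [T, F]
r9 m[φ4→E] = [F, F]
r9 m[φ5→B] = [F, F]
r9 m[φ5→G] = [F, F]
r9 m[φ6→B] = [T, T]
r9 m[φ6→H] = [F, F]
r9 m[φ7→B] = [F, F]
r9 m[φ7→G] = [F, F]
r9 m[A→φ0] = [T, F]
r9 m[A→φ1] = [F, F]
r9 m[A→φ3] = [F, F]
r9 m[B→φ5] = [F, F]
r9 m[B→φ6] = [F, F]
r9 m[B→φ7] = [F, F]
r9 m[G→φ4] = [F, F]
r9 m[G→φ5] = [F, F]
r9 m[G→φ7] = [F, F]
r9 m[H→φ3] = [F, F]
r9 m[H→φ6] = [T, F]
r9 m[J→φ0] = [F, F]
r9 m[J→φ2] = [F, T]
r9 m[E→φ2] = [F, T]
r9 m[E→φ4] = [T, F]
r9 m[L→φ1] = [T, T]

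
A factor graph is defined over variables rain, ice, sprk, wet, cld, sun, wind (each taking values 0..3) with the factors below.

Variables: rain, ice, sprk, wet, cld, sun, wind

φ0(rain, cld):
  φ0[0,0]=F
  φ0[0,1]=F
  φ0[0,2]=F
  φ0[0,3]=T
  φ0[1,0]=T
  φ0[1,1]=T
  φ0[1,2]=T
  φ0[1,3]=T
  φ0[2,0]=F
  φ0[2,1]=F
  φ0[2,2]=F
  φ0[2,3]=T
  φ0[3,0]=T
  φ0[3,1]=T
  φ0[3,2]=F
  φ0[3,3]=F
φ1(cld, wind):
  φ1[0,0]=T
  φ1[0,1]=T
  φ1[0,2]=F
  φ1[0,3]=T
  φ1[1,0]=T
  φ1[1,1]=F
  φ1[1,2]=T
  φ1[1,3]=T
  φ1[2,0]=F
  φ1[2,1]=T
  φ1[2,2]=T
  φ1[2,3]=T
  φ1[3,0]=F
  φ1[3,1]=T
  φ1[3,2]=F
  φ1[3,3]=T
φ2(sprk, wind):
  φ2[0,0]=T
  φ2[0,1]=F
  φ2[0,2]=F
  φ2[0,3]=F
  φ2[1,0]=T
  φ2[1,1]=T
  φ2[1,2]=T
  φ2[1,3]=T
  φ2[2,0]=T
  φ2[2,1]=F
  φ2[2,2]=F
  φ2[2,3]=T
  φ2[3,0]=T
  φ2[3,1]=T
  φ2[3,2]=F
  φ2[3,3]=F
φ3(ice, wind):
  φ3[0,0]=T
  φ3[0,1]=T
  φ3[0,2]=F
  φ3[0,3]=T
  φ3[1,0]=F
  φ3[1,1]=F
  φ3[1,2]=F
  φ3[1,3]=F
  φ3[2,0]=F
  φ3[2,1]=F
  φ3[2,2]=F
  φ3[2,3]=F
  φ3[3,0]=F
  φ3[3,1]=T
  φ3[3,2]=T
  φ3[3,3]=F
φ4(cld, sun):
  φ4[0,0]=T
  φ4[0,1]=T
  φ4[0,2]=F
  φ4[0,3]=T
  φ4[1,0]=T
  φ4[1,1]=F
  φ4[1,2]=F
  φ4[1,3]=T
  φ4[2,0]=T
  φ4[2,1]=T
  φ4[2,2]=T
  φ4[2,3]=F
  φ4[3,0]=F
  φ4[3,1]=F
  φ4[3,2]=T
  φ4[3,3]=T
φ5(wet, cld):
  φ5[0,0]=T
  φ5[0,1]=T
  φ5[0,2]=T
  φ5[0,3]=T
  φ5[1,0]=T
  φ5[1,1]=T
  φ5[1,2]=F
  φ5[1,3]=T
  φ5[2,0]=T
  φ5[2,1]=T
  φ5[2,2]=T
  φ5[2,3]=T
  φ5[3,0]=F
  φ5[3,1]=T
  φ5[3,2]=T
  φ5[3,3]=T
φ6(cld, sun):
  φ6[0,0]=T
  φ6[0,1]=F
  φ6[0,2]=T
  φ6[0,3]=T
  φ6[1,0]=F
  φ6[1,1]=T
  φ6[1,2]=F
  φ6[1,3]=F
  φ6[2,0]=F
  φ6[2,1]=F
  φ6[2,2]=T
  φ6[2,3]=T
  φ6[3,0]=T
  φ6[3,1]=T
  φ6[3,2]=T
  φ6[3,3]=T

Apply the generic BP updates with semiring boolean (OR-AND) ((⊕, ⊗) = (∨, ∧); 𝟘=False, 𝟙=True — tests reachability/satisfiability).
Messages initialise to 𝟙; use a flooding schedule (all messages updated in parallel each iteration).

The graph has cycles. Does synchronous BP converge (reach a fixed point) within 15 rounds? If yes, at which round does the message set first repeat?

CONVERGED at round 2

init: all messages = 𝟙 over 4 values
r1 m[φ0→rain] = [T, T, T, T]
r1 m[φ0→cld] = [T, T, T, T]
r1 m[φ1→cld] = [T, T, T, T]
r1 m[φ1→wind] = [T, T, T, T]
r1 m[φ2→sprk] = [T, T, T, T]
r1 m[φ2→wind] = [T, T, T, T]
r1 m[φ3→ice] = [T, F, F, T]
r1 m[φ3→wind] = [T, T, T, T]
r1 m[φ4→cld] = [T, T, T, T]
r1 m[φ4→sun] = [T, T, T, T]
r1 m[φ5→wet] = [T, T, T, T]
r1 m[φ5→cld] = [T, T, T, T]
r1 m[φ6→cld] = [T, T, T, T]
r1 m[φ6→sun] = [T, T, T, T]
r1 m[rain→φ0] = [T, T, T, T]
r1 m[ice→φ3] = [T, T, T, T]
r1 m[sprk→φ2] = [T, T, T, T]
r1 m[wet→φ5] = [T, T, T, T]
r1 m[cld→φ0] = [T, T, T, T]
r1 m[cld→φ1] = [T, T, T, T]
r1 m[cld→φ4] = [T, T, T, T]
r1 m[cld→φ5] = [T, T, T, T]
r1 m[cld→φ6] = [T, T, T, T]
r1 m[sun→φ4] = [T, T, T, T]
r1 m[sun→φ6] = [T, T, T, T]
r1 m[wind→φ1] = [T, T, T, T]
r1 m[wind→φ2] = [T, T, T, T]
r1 m[wind→φ3] = [T, T, T, T]
r2 m[φ0→rain] = [T, T, T, T]
r2 m[φ0→cld] = [T, T, T, T]
r2 m[φ1→cld] = [T, T, T, T]
r2 m[φ1→wind] = [T, T, T, T]
r2 m[φ2→sprk] = [T, T, T, T]
r2 m[φ2→wind] = [T, T, T, T]
r2 m[φ3→ice] = [T, F, F, T]
r2 m[φ3→wind] = [T, T, T, T]
r2 m[φ4→cld] = [T, T, T, T]
r2 m[φ4→sun] = [T, T, T, T]
r2 m[φ5→wet] = [T, T, T, T]
r2 m[φ5→cld] = [T, T, T, T]
r2 m[φ6→cld] = [T, T, T, T]
r2 m[φ6→sun] = [T, T, T, T]
r2 m[rain→φ0] = [T, T, T, T]
r2 m[ice→φ3] = [T, T, T, T]
r2 m[sprk→φ2] = [T, T, T, T]
r2 m[wet→φ5] = [T, T, T, T]
r2 m[cld→φ0] = [T, T, T, T]
r2 m[cld→φ1] = [T, T, T, T]
r2 m[cld→φ4] = [T, T, T, T]
r2 m[cld→φ5] = [T, T, T, T]
r2 m[cld→φ6] = [T, T, T, T]
r2 m[sun→φ4] = [T, T, T, T]
r2 m[sun→φ6] = [T, T, T, T]
r2 m[wind→φ1] = [T, T, T, T]
r2 m[wind→φ2] = [T, T, T, T]
r2 m[wind→φ3] = [T, T, T, T]
fixed point reached at round 2
messages reach a fixed point at round 2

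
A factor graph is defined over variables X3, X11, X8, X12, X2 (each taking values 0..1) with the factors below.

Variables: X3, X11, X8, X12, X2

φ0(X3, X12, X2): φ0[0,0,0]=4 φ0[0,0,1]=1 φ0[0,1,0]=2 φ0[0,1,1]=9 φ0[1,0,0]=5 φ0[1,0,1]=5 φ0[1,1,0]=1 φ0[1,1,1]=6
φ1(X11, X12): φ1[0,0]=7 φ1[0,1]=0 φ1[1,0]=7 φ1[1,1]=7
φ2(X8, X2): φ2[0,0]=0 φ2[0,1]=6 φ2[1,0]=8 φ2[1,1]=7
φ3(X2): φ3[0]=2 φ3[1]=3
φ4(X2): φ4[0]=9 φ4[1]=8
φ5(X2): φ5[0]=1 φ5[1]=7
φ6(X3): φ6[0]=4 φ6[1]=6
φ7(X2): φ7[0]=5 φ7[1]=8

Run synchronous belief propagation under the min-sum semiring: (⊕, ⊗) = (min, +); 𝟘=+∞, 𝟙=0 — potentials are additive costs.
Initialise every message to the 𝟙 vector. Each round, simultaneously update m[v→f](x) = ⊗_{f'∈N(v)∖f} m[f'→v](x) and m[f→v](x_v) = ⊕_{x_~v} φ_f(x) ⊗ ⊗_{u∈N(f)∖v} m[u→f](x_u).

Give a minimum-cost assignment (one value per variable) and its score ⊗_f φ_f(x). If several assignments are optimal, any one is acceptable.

init: all messages = 𝟙 over 2 values
r1 m[φ0→X3] = [1, 1]
r1 m[φ0→X12] = [1, 1]
r1 m[φ0→X2] = [1, 1]
r1 m[φ1→X11] = [0, 7]
r1 m[φ1→X12] = [7, 0]
r1 m[φ2→X8] = [0, 7]
r1 m[φ2→X2] = [0, 6]
r1 m[φ3→X2] = [2, 3]
r1 m[φ4→X2] = [9, 8]
r1 m[φ5→X2] = [1, 7]
r1 m[φ6→X3] = [4, 6]
r1 m[φ7→X2] = [5, 8]
r1 m[X3→φ0] = [0, 0]
r1 m[X3→φ6] = [0, 0]
r1 m[X11→φ1] = [0, 0]
r1 m[X8→φ2] = [0, 0]
r1 m[X12→φ0] = [0, 0]
r1 m[X12→φ1] = [0, 0]
r1 m[X2→φ0] = [0, 0]
r1 m[X2→φ2] = [0, 0]
r1 m[X2→φ3] = [0, 0]
r1 m[X2→φ4] = [0, 0]
r1 m[X2→φ5] = [0, 0]
r1 m[X2→φ7] = [0, 0]
r2 m[φ0→X3] = [1, 1]
r2 m[φ0→X12] = [1, 1]
r2 m[φ0→X2] = [1, 1]
r2 m[φ1→X11] = [0, 7]
r2 m[φ1→X12] = [7, 0]
r2 m[φ2→X8] = [0, 7]
r2 m[φ2→X2] = [0, 6]
r2 m[φ3→X2] = [2, 3]
r2 m[φ4→X2] = [9, 8]
r2 m[φ5→X2] = [1, 7]
r2 m[φ6→X3] = [4, 6]
r2 m[φ7→X2] = [5, 8]
r2 m[X3→φ0] = [4, 6]
r2 m[X3→φ6] = [1, 1]
r2 m[X11→φ1] = [0, 0]
r2 m[X8→φ2] = [0, 0]
r2 m[X12→φ0] = [7, 0]
r2 m[X12→φ1] = [1, 1]
r2 m[X2→φ0] = [17, 32]
r2 m[X2→φ2] = [18, 27]
r2 m[X2→φ3] = [16, 30]
r2 m[X2→φ4] = [9, 25]
r2 m[X2→φ5] = [17, 26]
r2 m[X2→φ7] = [13, 25]
r3 m[φ0→X3] = [19, 18]
r3 m[φ0→X12] = [25, 23]
r3 m[φ0→X2] = [6, 12]
r3 m[φ1→X11] = [1, 8]
r3 m[φ1→X12] = [7, 0]
r3 m[φ2→X8] = [18, 26]
r3 m[φ2→X2] = [0, 6]
r3 m[φ3→X2] = [2, 3]
r3 m[φ4→X2] = [9, 8]
r3 m[φ5→X2] = [1, 7]
r3 m[φ6→X3] = [4, 6]
r3 m[φ7→X2] = [5, 8]
r3 m[X3→φ0] = [4, 6]
r3 m[X3→φ6] = [1, 1]
r3 m[X11→φ1] = [0, 0]
r3 m[X8→φ2] = [0, 0]
r3 m[X12→φ0] = [7, 0]
r3 m[X12→φ1] = [1, 1]
r3 m[X2→φ0] = [17, 32]
r3 m[X2→φ2] = [18, 27]
r3 m[X2→φ3] = [16, 30]
r3 m[X2→φ4] = [9, 25]
r3 m[X2→φ5] = [17, 26]
r3 m[X2→φ7] = [13, 25]
r4 m[φ0→X3] = [19, 18]
r4 m[φ0→X12] = [25, 23]
r4 m[φ0→X2] = [6, 12]
r4 m[φ1→X11] = [1, 8]
r4 m[φ1→X12] = [7, 0]
r4 m[φ2→X8] = [18, 26]
r4 m[φ2→X2] = [0, 6]
r4 m[φ3→X2] = [2, 3]
r4 m[φ4→X2] = [9, 8]
r4 m[φ5→X2] = [1, 7]
r4 m[φ6→X3] = [4, 6]
r4 m[φ7→X2] = [5, 8]
r4 m[X3→φ0] = [4, 6]
r4 m[X3→φ6] = [19, 18]
r4 m[X11→φ1] = [0, 0]
r4 m[X8→φ2] = [0, 0]
r4 m[X12→φ0] = [7, 0]
r4 m[X12→φ1] = [25, 23]
r4 m[X2→φ0] = [17, 32]
r4 m[X2→φ2] = [23, 38]
r4 m[X2→φ3] = [21, 41]
r4 m[X2→φ4] = [14, 36]
r4 m[X2→φ5] = [22, 37]
r4 m[X2→φ7] = [18, 36]
r5 m[φ0→X3] = [19, 18]
r5 m[φ0→X12] = [25, 23]
r5 m[φ0→X2] = [6, 12]
r5 m[φ1→X11] = [23, 30]
r5 m[φ1→X12] = [7, 0]
r5 m[φ2→X8] = [23, 31]
r5 m[φ2→X2] = [0, 6]
r5 m[φ3→X2] = [2, 3]
r5 m[φ4→X2] = [9, 8]
r5 m[φ5→X2] = [1, 7]
r5 m[φ6→X3] = [4, 6]
r5 m[φ7→X2] = [5, 8]
r5 m[X3→φ0] = [4, 6]
r5 m[X3→φ6] = [19, 18]
r5 m[X11→φ1] = [0, 0]
r5 m[X8→φ2] = [0, 0]
r5 m[X12→φ0] = [7, 0]
r5 m[X12→φ1] = [25, 23]
r5 m[X2→φ0] = [17, 32]
r5 m[X2→φ2] = [23, 38]
r5 m[X2→φ3] = [21, 41]
r5 m[X2→φ4] = [14, 36]
r5 m[X2→φ5] = [22, 37]
r5 m[X2→φ7] = [18, 36]
r6 m[φ0→X3] = [19, 18]
r6 m[φ0→X12] = [25, 23]
r6 m[φ0→X2] = [6, 12]
r6 m[φ1→X11] = [23, 30]
r6 m[φ1→X12] = [7, 0]
r6 m[φ2→X8] = [23, 31]
r6 m[φ2→X2] = [0, 6]
r6 m[φ3→X2] = [2, 3]
r6 m[φ4→X2] = [9, 8]
r6 m[φ5→X2] = [1, 7]
r6 m[φ6→X3] = [4, 6]
r6 m[φ7→X2] = [5, 8]
r6 m[X3→φ0] = [4, 6]
r6 m[X3→φ6] = [19, 18]
r6 m[X11→φ1] = [0, 0]
r6 m[X8→φ2] = [0, 0]
r6 m[X12→φ0] = [7, 0]
r6 m[X12→φ1] = [25, 23]
r6 m[X2→φ0] = [17, 32]
r6 m[X2→φ2] = [23, 38]
r6 m[X2→φ3] = [21, 41]
r6 m[X2→φ4] = [14, 36]
r6 m[X2→φ5] = [22, 37]
r6 m[X2→φ7] = [18, 36]
fixed point reached at round 6
traceback from X3: (X3=0, X11=0, X8=0, X12=1, X2=0), score=23

assignment: (X3=0, X11=0, X8=0, X12=1, X2=0); score = 23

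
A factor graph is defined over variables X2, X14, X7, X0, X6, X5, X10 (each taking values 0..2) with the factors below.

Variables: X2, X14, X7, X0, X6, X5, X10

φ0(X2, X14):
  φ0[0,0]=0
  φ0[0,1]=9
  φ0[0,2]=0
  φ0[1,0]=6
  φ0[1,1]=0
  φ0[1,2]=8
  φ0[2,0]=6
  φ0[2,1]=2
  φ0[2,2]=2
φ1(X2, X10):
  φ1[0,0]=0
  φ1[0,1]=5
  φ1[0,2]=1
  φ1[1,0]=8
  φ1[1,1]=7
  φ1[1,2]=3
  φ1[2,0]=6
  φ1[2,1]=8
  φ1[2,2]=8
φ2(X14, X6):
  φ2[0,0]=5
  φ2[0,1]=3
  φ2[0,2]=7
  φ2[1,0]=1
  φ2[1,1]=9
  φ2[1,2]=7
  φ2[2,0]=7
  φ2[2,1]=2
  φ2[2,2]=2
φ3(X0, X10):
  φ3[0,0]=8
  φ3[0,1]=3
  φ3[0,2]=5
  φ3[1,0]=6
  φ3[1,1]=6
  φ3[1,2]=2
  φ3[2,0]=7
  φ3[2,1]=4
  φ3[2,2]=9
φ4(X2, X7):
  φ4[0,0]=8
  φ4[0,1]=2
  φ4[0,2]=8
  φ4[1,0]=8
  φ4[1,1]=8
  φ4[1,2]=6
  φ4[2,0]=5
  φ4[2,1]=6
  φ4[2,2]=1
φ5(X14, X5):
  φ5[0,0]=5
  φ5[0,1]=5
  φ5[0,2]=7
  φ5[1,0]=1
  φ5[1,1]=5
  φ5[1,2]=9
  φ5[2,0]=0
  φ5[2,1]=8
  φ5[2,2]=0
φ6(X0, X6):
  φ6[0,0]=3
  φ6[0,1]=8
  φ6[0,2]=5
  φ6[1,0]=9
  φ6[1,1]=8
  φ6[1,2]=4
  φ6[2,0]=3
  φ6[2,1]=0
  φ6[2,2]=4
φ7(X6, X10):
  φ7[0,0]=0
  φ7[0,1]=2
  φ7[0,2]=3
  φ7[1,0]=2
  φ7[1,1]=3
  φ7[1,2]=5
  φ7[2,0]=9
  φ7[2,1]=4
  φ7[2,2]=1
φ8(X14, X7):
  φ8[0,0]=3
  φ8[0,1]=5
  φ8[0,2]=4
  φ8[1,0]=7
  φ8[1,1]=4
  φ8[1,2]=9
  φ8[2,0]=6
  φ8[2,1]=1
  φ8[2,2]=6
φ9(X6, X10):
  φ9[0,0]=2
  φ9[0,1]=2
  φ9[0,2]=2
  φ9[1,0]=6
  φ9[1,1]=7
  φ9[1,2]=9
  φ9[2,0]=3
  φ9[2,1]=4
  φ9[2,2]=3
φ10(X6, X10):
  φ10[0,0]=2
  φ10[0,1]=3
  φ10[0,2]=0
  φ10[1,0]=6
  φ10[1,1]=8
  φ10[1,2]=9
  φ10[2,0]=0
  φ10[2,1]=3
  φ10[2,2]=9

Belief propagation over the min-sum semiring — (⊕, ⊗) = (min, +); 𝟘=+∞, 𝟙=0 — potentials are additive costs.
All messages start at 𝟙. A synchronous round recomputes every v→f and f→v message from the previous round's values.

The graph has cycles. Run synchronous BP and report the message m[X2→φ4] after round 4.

init: all messages = 𝟙 over 3 values
r1 m[φ0→X2] = [0, 0, 2]
r1 m[φ0→X14] = [0, 0, 0]
r1 m[φ1→X2] = [0, 3, 6]
r1 m[φ1→X10] = [0, 5, 1]
r1 m[φ2→X14] = [3, 1, 2]
r1 m[φ2→X6] = [1, 2, 2]
r1 m[φ3→X0] = [3, 2, 4]
r1 m[φ3→X10] = [6, 3, 2]
r1 m[φ4→X2] = [2, 6, 1]
r1 m[φ4→X7] = [5, 2, 1]
r1 m[φ5→X14] = [5, 1, 0]
r1 m[φ5→X5] = [0, 5, 0]
r1 m[φ6→X0] = [3, 4, 0]
r1 m[φ6→X6] = [3, 0, 4]
r1 m[φ7→X6] = [0, 2, 1]
r1 m[φ7→X10] = [0, 2, 1]
r1 m[φ8→X14] = [3, 4, 1]
r1 m[φ8→X7] = [3, 1, 4]
r1 m[φ9→X6] = [2, 6, 3]
r1 m[φ9→X10] = [2, 2, 2]
r1 m[φ10→X6] = [0, 6, 0]
r1 m[φ10→X10] = [0, 3, 0]
r1 m[X2→φ0] = [0, 0, 0]
r1 m[X2→φ1] = [0, 0, 0]
r1 m[X2→φ4] = [0, 0, 0]
r1 m[X14→φ0] = [0, 0, 0]
r1 m[X14→φ2] = [0, 0, 0]
r1 m[X14→φ5] = [0, 0, 0]
r1 m[X14→φ8] = [0, 0, 0]
r1 m[X7→φ4] = [0, 0, 0]
r1 m[X7→φ8] = [0, 0, 0]
r1 m[X0→φ3] = [0, 0, 0]
r1 m[X0→φ6] = [0, 0, 0]
r1 m[X6→φ2] = [0, 0, 0]
r1 m[X6→φ6] = [0, 0, 0]
r1 m[X6→φ7] = [0, 0, 0]
r1 m[X6→φ9] = [0, 0, 0]
r1 m[X6→φ10] = [0, 0, 0]
r1 m[X5→φ5] = [0, 0, 0]
r1 m[X10→φ1] = [0, 0, 0]
r1 m[X10→φ3] = [0, 0, 0]
r1 m[X10→φ7] = [0, 0, 0]
r1 m[X10→φ9] = [0, 0, 0]
r1 m[X10→φ10] = [0, 0, 0]
r2 m[φ0→X2] = [0, 0, 2]
r2 m[φ0→X14] = [0, 0, 0]
r2 m[φ1→X2] = [0, 3, 6]
r2 m[φ1→X10] = [0, 5, 1]
r2 m[φ2→X14] = [3, 1, 2]
r2 m[φ2→X6] = [1, 2, 2]
r2 m[φ3→X0] = [3, 2, 4]
r2 m[φ3→X10] = [6, 3, 2]
r2 m[φ4→X2] = [2, 6, 1]
r2 m[φ4→X7] = [5, 2, 1]
r2 m[φ5→X14] = [5, 1, 0]
r2 m[φ5→X5] = [0, 5, 0]
r2 m[φ6→X0] = [3, 4, 0]
r2 m[φ6→X6] = [3, 0, 4]
r2 m[φ7→X6] = [0, 2, 1]
r2 m[φ7→X10] = [0, 2, 1]
r2 m[φ8→X14] = [3, 4, 1]
r2 m[φ8→X7] = [3, 1, 4]
r2 m[φ9→X6] = [2, 6, 3]
r2 m[φ9→X10] = [2, 2, 2]
r2 m[φ10→X6] = [0, 6, 0]
r2 m[φ10→X10] = [0, 3, 0]
r2 m[X2→φ0] = [2, 9, 7]
r2 m[X2→φ1] = [2, 6, 3]
r2 m[X2→φ4] = [0, 3, 8]
r2 m[X14→φ0] = [11, 6, 3]
r2 m[X14→φ2] = [8, 5, 1]
r2 m[X14→φ5] = [6, 5, 3]
r2 m[X14→φ8] = [8, 2, 2]
r2 m[X7→φ4] = [3, 1, 4]
r2 m[X7→φ8] = [5, 2, 1]
r2 m[X0→φ3] = [3, 4, 0]
r2 m[X0→φ6] = [3, 2, 4]
r2 m[X6→φ2] = [5, 14, 8]
r2 m[X6→φ6] = [3, 16, 6]
r2 m[X6→φ7] = [6, 14, 9]
r2 m[X6→φ9] = [4, 10, 7]
r2 m[X6→φ10] = [6, 10, 10]
r2 m[X5→φ5] = [0, 0, 0]
r2 m[X10→φ1] = [8, 10, 5]
r2 m[X10→φ3] = [2, 12, 4]
r2 m[X10→φ7] = [8, 13, 5]
r2 m[X10→φ9] = [6, 13, 4]
r2 m[X10→φ10] = [8, 12, 6]
r3 m[φ0→X2] = [3, 6, 5]
r3 m[φ0→X14] = [2, 9, 2]
r3 m[φ1→X2] = [6, 8, 13]
r3 m[φ1→X10] = [2, 7, 3]
r3 m[φ2→X14] = [10, 6, 10]
r3 m[φ2→X6] = [6, 3, 3]
r3 m[φ3→X0] = [9, 6, 9]
r3 m[φ3→X10] = [7, 4, 6]
r3 m[φ4→X2] = [3, 9, 5]
r3 m[φ4→X7] = [8, 2, 8]
r3 m[φ5→X14] = [5, 1, 0]
r3 m[φ5→X5] = [3, 10, 3]
r3 m[φ6→X0] = [6, 10, 6]
r3 m[φ6→X6] = [6, 4, 6]
r3 m[φ7→X6] = [8, 10, 6]
r3 m[φ7→X10] = [6, 8, 9]
r3 m[φ8→X14] = [5, 6, 3]
r3 m[φ8→X7] = [8, 3, 8]
r3 m[φ9→X6] = [6, 12, 7]
r3 m[φ9→X10] = [6, 6, 6]
r3 m[φ10→X6] = [6, 14, 8]
r3 m[φ10→X10] = [8, 9, 6]
r3 m[X2→φ0] = [2, 9, 7]
r3 m[X2→φ1] = [2, 6, 3]
r3 m[X2→φ4] = [0, 3, 8]
r3 m[X14→φ0] = [11, 6, 3]
r3 m[X14→φ2] = [8, 5, 1]
r3 m[X14→φ5] = [6, 5, 3]
r3 m[X14→φ8] = [8, 2, 2]
r3 m[X7→φ4] = [3, 1, 4]
r3 m[X7→φ8] = [5, 2, 1]
r3 m[X0→φ3] = [3, 4, 0]
r3 m[X0→φ6] = [3, 2, 4]
r3 m[X6→φ2] = [5, 14, 8]
r3 m[X6→φ6] = [3, 16, 6]
r3 m[X6→φ7] = [6, 14, 9]
r3 m[X6→φ9] = [4, 10, 7]
r3 m[X6→φ10] = [6, 10, 10]
r3 m[X5→φ5] = [0, 0, 0]
r3 m[X10→φ1] = [8, 10, 5]
r3 m[X10→φ3] = [2, 12, 4]
r3 m[X10→φ7] = [8, 13, 5]
r3 m[X10→φ9] = [6, 13, 4]
r3 m[X10→φ10] = [8, 12, 6]
r4 m[φ0→X2] = [3, 6, 5]
r4 m[φ0→X14] = [2, 9, 2]
r4 m[φ1→X2] = [6, 8, 13]
r4 m[φ1→X10] = [2, 7, 3]
r4 m[φ2→X14] = [10, 6, 10]
r4 m[φ2→X6] = [6, 3, 3]
r4 m[φ3→X0] = [9, 6, 9]
r4 m[φ3→X10] = [7, 4, 6]
r4 m[φ4→X2] = [3, 9, 5]
r4 m[φ4→X7] = [8, 2, 8]
r4 m[φ5→X14] = [5, 1, 0]
r4 m[φ5→X5] = [3, 10, 3]
r4 m[φ6→X0] = [6, 10, 6]
r4 m[φ6→X6] = [6, 4, 6]
r4 m[φ7→X6] = [8, 10, 6]
r4 m[φ7→X10] = [6, 8, 9]
r4 m[φ8→X14] = [5, 6, 3]
r4 m[φ8→X7] = [8, 3, 8]
r4 m[φ9→X6] = [6, 12, 7]
r4 m[φ9→X10] = [6, 6, 6]
r4 m[φ10→X6] = [6, 14, 8]
r4 m[φ10→X10] = [8, 9, 6]
r4 m[X2→φ0] = [9, 17, 18]
r4 m[X2→φ1] = [6, 15, 10]
r4 m[X2→φ4] = [9, 14, 18]
r4 m[X14→φ0] = [20, 13, 13]
r4 m[X14→φ2] = [12, 16, 5]
r4 m[X14→φ5] = [17, 21, 15]
r4 m[X14→φ8] = [17, 16, 12]
r4 m[X7→φ4] = [8, 3, 8]
r4 m[X7→φ8] = [8, 2, 8]
r4 m[X0→φ3] = [6, 10, 6]
r4 m[X0→φ6] = [9, 6, 9]
r4 m[X6→φ2] = [26, 40, 27]
r4 m[X6→φ6] = [26, 39, 24]
r4 m[X6→φ7] = [24, 33, 24]
r4 m[X6→φ9] = [26, 31, 23]
r4 m[X6→φ10] = [26, 29, 22]
r4 m[X5→φ5] = [0, 0, 0]
r4 m[X10→φ1] = [27, 27, 27]
r4 m[X10→φ3] = [22, 30, 24]
r4 m[X10→φ7] = [23, 26, 21]
r4 m[X10→φ9] = [23, 28, 24]
r4 m[X10→φ10] = [21, 25, 24]

message @ round 4 = [9, 14, 18]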